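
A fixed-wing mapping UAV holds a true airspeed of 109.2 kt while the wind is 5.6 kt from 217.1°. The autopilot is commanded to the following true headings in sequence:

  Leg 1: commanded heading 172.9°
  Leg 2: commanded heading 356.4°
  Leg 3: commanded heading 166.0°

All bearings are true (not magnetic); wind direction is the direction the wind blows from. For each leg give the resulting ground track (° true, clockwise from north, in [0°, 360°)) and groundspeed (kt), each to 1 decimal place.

Leg 1: heading 172.9°; drift -2.1° → track 170.8°, groundspeed 105.3 kt
Leg 2: heading 356.4°; drift +1.8° → track 358.2°, groundspeed 113.5 kt
Leg 3: heading 166.0°; drift -2.4° → track 163.6°, groundspeed 105.8 kt

Leg 1: track=170.8°, groundspeed=105.3 kt
Leg 2: track=358.2°, groundspeed=113.5 kt
Leg 3: track=163.6°, groundspeed=105.8 kt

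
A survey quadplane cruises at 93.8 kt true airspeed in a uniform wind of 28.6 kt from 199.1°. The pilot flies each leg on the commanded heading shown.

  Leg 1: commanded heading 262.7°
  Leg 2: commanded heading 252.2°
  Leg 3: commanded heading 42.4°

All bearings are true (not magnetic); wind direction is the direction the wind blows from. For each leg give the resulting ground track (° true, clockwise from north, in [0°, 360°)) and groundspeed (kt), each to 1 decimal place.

Leg 1: track=280.2°, groundspeed=85.0 kt
Leg 2: track=268.8°, groundspeed=80.0 kt
Leg 3: track=37.0°, groundspeed=120.6 kt

Leg 1: heading 262.7°; drift +17.5° → track 280.2°, groundspeed 85.0 kt
Leg 2: heading 252.2°; drift +16.6° → track 268.8°, groundspeed 80.0 kt
Leg 3: heading 42.4°; drift -5.4° → track 37.0°, groundspeed 120.6 kt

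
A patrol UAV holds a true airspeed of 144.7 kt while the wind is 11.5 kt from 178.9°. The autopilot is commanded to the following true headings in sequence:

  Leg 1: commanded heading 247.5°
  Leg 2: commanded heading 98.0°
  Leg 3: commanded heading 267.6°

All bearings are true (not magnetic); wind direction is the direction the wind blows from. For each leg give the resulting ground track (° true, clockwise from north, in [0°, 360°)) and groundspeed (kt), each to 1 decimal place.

Leg 1: heading 247.5°; drift +4.4° → track 251.9°, groundspeed 140.9 kt
Leg 2: heading 98.0°; drift -4.5° → track 93.5°, groundspeed 143.3 kt
Leg 3: heading 267.6°; drift +4.6° → track 272.2°, groundspeed 144.9 kt

Leg 1: track=251.9°, groundspeed=140.9 kt
Leg 2: track=93.5°, groundspeed=143.3 kt
Leg 3: track=272.2°, groundspeed=144.9 kt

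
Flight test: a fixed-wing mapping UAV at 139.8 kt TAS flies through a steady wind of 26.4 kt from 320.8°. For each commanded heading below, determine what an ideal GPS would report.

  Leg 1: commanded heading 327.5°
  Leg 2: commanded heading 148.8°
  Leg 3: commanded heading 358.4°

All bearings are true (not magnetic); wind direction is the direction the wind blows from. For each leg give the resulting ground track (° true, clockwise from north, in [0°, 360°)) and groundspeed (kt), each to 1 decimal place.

Leg 1: heading 327.5°; drift +1.6° → track 329.1°, groundspeed 113.6 kt
Leg 2: heading 148.8°; drift -1.3° → track 147.5°, groundspeed 166.0 kt
Leg 3: heading 358.4°; drift +7.7° → track 6.1°, groundspeed 120.0 kt

Leg 1: track=329.1°, groundspeed=113.6 kt
Leg 2: track=147.5°, groundspeed=166.0 kt
Leg 3: track=6.1°, groundspeed=120.0 kt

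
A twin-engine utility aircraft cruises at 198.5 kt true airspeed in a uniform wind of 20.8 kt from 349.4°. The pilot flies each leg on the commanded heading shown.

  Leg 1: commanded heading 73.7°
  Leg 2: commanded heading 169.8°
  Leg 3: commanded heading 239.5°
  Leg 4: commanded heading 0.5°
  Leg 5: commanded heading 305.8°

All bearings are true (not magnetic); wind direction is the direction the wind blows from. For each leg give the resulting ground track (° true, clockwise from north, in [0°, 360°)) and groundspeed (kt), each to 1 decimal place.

Leg 1: track=79.7°, groundspeed=197.5 kt
Leg 2: track=169.8°, groundspeed=219.3 kt
Leg 3: track=234.1°, groundspeed=206.5 kt
Leg 4: track=1.8°, groundspeed=178.1 kt
Leg 5: track=301.3°, groundspeed=184.0 kt

Leg 1: heading 73.7°; drift +6.0° → track 79.7°, groundspeed 197.5 kt
Leg 2: heading 169.8°; drift +0.0° → track 169.8°, groundspeed 219.3 kt
Leg 3: heading 239.5°; drift -5.4° → track 234.1°, groundspeed 206.5 kt
Leg 4: heading 0.5°; drift +1.3° → track 1.8°, groundspeed 178.1 kt
Leg 5: heading 305.8°; drift -4.5° → track 301.3°, groundspeed 184.0 kt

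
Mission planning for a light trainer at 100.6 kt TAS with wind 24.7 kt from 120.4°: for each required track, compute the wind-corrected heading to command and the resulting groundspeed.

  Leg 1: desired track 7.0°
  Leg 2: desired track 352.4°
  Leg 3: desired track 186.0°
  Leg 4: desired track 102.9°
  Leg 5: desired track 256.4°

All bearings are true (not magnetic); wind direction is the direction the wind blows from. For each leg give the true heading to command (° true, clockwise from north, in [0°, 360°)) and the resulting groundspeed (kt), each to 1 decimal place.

Leg 1: heading=20.0°, groundspeed=107.8 kt
Leg 2: heading=3.6°, groundspeed=113.9 kt
Leg 3: heading=173.1°, groundspeed=87.8 kt
Leg 4: heading=107.1°, groundspeed=76.8 kt
Leg 5: heading=246.6°, groundspeed=116.9 kt

Leg 1: desired track 7.0°; wind correction +13.0° → command heading 20.0°, groundspeed 107.8 kt
Leg 2: desired track 352.4°; wind correction +11.2° → command heading 3.6°, groundspeed 113.9 kt
Leg 3: desired track 186.0°; wind correction -12.9° → command heading 173.1°, groundspeed 87.8 kt
Leg 4: desired track 102.9°; wind correction +4.2° → command heading 107.1°, groundspeed 76.8 kt
Leg 5: desired track 256.4°; wind correction -9.8° → command heading 246.6°, groundspeed 116.9 kt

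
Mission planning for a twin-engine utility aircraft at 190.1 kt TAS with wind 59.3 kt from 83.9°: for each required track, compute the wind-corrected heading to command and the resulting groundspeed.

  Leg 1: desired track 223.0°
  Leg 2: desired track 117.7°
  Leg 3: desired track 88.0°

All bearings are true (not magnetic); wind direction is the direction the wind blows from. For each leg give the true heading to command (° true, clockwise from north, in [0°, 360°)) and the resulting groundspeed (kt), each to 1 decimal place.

Leg 1: desired track 223.0°; wind correction -11.8° → command heading 211.2°, groundspeed 230.9 kt
Leg 2: desired track 117.7°; wind correction -10.0° → command heading 107.7°, groundspeed 137.9 kt
Leg 3: desired track 88.0°; wind correction -1.3° → command heading 86.7°, groundspeed 130.9 kt

Leg 1: heading=211.2°, groundspeed=230.9 kt
Leg 2: heading=107.7°, groundspeed=137.9 kt
Leg 3: heading=86.7°, groundspeed=130.9 kt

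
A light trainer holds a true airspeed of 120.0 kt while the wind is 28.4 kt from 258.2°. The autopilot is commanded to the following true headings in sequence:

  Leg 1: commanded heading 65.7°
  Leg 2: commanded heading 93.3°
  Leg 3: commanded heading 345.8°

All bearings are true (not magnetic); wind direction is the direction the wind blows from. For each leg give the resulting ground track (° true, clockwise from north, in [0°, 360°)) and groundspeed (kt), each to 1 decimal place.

Leg 1: heading 65.7°; drift +2.4° → track 68.1°, groundspeed 147.9 kt
Leg 2: heading 93.3°; drift -2.9° → track 90.4°, groundspeed 147.6 kt
Leg 3: heading 345.8°; drift +13.4° → track 359.2°, groundspeed 122.2 kt

Leg 1: track=68.1°, groundspeed=147.9 kt
Leg 2: track=90.4°, groundspeed=147.6 kt
Leg 3: track=359.2°, groundspeed=122.2 kt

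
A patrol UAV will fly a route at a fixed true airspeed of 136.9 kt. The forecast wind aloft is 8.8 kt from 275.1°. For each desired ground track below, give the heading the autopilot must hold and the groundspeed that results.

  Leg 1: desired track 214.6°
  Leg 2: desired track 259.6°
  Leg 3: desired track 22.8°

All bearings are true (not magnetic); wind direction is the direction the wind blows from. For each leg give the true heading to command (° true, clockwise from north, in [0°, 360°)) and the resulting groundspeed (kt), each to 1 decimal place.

Leg 1: heading=217.8°, groundspeed=132.4 kt
Leg 2: heading=260.6°, groundspeed=128.4 kt
Leg 3: heading=19.3°, groundspeed=139.3 kt

Leg 1: desired track 214.6°; wind correction +3.2° → command heading 217.8°, groundspeed 132.4 kt
Leg 2: desired track 259.6°; wind correction +1.0° → command heading 260.6°, groundspeed 128.4 kt
Leg 3: desired track 22.8°; wind correction -3.5° → command heading 19.3°, groundspeed 139.3 kt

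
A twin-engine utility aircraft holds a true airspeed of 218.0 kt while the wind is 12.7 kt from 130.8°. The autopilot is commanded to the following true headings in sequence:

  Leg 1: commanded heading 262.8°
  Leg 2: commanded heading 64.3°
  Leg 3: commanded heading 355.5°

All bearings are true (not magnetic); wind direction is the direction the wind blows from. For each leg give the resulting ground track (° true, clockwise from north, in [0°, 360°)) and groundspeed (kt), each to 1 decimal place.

Leg 1: track=265.2°, groundspeed=226.7 kt
Leg 2: track=61.2°, groundspeed=213.3 kt
Leg 3: track=353.2°, groundspeed=227.2 kt

Leg 1: heading 262.8°; drift +2.4° → track 265.2°, groundspeed 226.7 kt
Leg 2: heading 64.3°; drift -3.1° → track 61.2°, groundspeed 213.3 kt
Leg 3: heading 355.5°; drift -2.3° → track 353.2°, groundspeed 227.2 kt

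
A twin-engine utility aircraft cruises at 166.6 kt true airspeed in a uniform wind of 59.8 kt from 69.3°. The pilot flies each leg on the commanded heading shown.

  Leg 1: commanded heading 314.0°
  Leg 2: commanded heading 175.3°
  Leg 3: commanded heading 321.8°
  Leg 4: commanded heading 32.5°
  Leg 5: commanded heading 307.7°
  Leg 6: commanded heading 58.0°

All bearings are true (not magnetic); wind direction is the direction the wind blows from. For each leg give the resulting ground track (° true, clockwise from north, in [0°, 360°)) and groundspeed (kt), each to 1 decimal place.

Leg 1: heading 314.0°; drift -15.7° → track 298.3°, groundspeed 199.6 kt
Leg 2: heading 175.3°; drift +17.4° → track 192.7°, groundspeed 191.9 kt
Leg 3: heading 321.8°; drift -17.2° → track 304.6°, groundspeed 193.2 kt
Leg 4: heading 32.5°; drift -16.8° → track 15.7°, groundspeed 124.0 kt
Leg 5: heading 307.7°; drift -14.4° → track 293.3°, groundspeed 204.4 kt
Leg 6: heading 58.0°; drift -6.2° → track 51.8°, groundspeed 108.6 kt

Leg 1: track=298.3°, groundspeed=199.6 kt
Leg 2: track=192.7°, groundspeed=191.9 kt
Leg 3: track=304.6°, groundspeed=193.2 kt
Leg 4: track=15.7°, groundspeed=124.0 kt
Leg 5: track=293.3°, groundspeed=204.4 kt
Leg 6: track=51.8°, groundspeed=108.6 kt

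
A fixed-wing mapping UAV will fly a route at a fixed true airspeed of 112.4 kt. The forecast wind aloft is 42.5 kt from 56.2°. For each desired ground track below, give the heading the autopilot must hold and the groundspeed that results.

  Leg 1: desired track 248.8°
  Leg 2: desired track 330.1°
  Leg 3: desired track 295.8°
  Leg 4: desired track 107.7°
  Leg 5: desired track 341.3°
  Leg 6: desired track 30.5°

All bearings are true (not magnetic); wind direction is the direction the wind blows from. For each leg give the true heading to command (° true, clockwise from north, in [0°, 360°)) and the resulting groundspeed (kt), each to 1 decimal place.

Leg 1: heading=253.5°, groundspeed=153.5 kt
Leg 2: heading=352.3°, groundspeed=101.2 kt
Leg 3: heading=314.8°, groundspeed=127.8 kt
Leg 4: heading=90.5°, groundspeed=80.9 kt
Leg 5: heading=2.7°, groundspeed=93.6 kt
Leg 6: heading=39.9°, groundspeed=72.6 kt

Leg 1: desired track 248.8°; wind correction +4.7° → command heading 253.5°, groundspeed 153.5 kt
Leg 2: desired track 330.1°; wind correction +22.2° → command heading 352.3°, groundspeed 101.2 kt
Leg 3: desired track 295.8°; wind correction +19.0° → command heading 314.8°, groundspeed 127.8 kt
Leg 4: desired track 107.7°; wind correction -17.2° → command heading 90.5°, groundspeed 80.9 kt
Leg 5: desired track 341.3°; wind correction +21.4° → command heading 2.7°, groundspeed 93.6 kt
Leg 6: desired track 30.5°; wind correction +9.4° → command heading 39.9°, groundspeed 72.6 kt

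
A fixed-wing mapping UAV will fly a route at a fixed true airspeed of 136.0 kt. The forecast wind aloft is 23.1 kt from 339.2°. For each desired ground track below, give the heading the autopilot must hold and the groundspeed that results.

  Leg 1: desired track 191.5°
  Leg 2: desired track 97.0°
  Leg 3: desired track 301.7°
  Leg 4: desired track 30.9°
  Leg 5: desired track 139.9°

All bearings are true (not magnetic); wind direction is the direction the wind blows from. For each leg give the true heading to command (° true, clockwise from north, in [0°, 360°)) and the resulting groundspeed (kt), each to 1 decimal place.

Leg 1: heading=196.7°, groundspeed=155.0 kt
Leg 2: heading=88.4°, groundspeed=145.2 kt
Leg 3: heading=307.6°, groundspeed=116.9 kt
Leg 4: heading=23.2°, groundspeed=120.5 kt
Leg 5: heading=136.7°, groundspeed=157.6 kt

Leg 1: desired track 191.5°; wind correction +5.2° → command heading 196.7°, groundspeed 155.0 kt
Leg 2: desired track 97.0°; wind correction -8.6° → command heading 88.4°, groundspeed 145.2 kt
Leg 3: desired track 301.7°; wind correction +5.9° → command heading 307.6°, groundspeed 116.9 kt
Leg 4: desired track 30.9°; wind correction -7.7° → command heading 23.2°, groundspeed 120.5 kt
Leg 5: desired track 139.9°; wind correction -3.2° → command heading 136.7°, groundspeed 157.6 kt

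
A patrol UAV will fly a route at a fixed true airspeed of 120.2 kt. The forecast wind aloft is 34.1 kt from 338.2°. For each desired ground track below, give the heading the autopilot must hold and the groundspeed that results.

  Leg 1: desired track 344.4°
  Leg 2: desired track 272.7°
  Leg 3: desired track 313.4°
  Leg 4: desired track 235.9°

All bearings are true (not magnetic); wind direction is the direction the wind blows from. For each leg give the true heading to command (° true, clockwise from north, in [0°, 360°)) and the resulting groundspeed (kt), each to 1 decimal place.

Leg 1: heading=342.6°, groundspeed=86.2 kt
Leg 2: heading=287.7°, groundspeed=102.0 kt
Leg 3: heading=320.2°, groundspeed=88.4 kt
Leg 4: heading=252.0°, groundspeed=122.8 kt

Leg 1: desired track 344.4°; wind correction -1.8° → command heading 342.6°, groundspeed 86.2 kt
Leg 2: desired track 272.7°; wind correction +15.0° → command heading 287.7°, groundspeed 102.0 kt
Leg 3: desired track 313.4°; wind correction +6.8° → command heading 320.2°, groundspeed 88.4 kt
Leg 4: desired track 235.9°; wind correction +16.1° → command heading 252.0°, groundspeed 122.8 kt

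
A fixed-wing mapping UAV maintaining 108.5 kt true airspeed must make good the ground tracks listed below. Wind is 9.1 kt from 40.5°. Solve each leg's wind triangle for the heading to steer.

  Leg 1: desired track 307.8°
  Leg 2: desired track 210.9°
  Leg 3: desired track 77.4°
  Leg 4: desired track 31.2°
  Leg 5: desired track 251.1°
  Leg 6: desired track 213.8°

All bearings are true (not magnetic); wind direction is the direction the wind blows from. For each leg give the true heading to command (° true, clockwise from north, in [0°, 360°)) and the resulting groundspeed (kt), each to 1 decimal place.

Leg 1: desired track 307.8°; wind correction +4.8° → command heading 312.6°, groundspeed 108.5 kt
Leg 2: desired track 210.9°; wind correction -0.8° → command heading 210.1°, groundspeed 117.5 kt
Leg 3: desired track 77.4°; wind correction -2.9° → command heading 74.5°, groundspeed 101.1 kt
Leg 4: desired track 31.2°; wind correction +0.8° → command heading 32.0°, groundspeed 99.5 kt
Leg 5: desired track 251.1°; wind correction +2.4° → command heading 253.5°, groundspeed 116.2 kt
Leg 6: desired track 213.8°; wind correction -0.6° → command heading 213.2°, groundspeed 117.5 kt

Leg 1: heading=312.6°, groundspeed=108.5 kt
Leg 2: heading=210.1°, groundspeed=117.5 kt
Leg 3: heading=74.5°, groundspeed=101.1 kt
Leg 4: heading=32.0°, groundspeed=99.5 kt
Leg 5: heading=253.5°, groundspeed=116.2 kt
Leg 6: heading=213.2°, groundspeed=117.5 kt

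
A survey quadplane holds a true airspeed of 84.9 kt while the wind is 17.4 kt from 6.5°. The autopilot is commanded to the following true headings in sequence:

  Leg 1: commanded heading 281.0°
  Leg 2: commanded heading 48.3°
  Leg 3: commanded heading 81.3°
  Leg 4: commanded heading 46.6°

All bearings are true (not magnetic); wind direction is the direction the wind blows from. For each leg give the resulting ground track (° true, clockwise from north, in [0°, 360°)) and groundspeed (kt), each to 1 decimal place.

Leg 1: heading 281.0°; drift -11.7° → track 269.3°, groundspeed 85.3 kt
Leg 2: heading 48.3°; drift +9.2° → track 57.5°, groundspeed 72.9 kt
Leg 3: heading 81.3°; drift +11.8° → track 93.1°, groundspeed 82.1 kt
Leg 4: heading 46.6°; drift +8.9° → track 55.5°, groundspeed 72.5 kt

Leg 1: track=269.3°, groundspeed=85.3 kt
Leg 2: track=57.5°, groundspeed=72.9 kt
Leg 3: track=93.1°, groundspeed=82.1 kt
Leg 4: track=55.5°, groundspeed=72.5 kt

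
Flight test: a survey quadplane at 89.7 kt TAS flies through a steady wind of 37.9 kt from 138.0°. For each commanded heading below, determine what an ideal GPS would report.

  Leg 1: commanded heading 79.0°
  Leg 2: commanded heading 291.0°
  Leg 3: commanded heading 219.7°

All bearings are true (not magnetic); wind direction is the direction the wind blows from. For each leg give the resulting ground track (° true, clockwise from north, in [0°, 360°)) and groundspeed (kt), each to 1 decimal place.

Leg 1: track=54.2°, groundspeed=77.3 kt
Leg 2: track=298.9°, groundspeed=124.7 kt
Leg 3: track=243.7°, groundspeed=92.2 kt

Leg 1: heading 79.0°; drift -24.8° → track 54.2°, groundspeed 77.3 kt
Leg 2: heading 291.0°; drift +7.9° → track 298.9°, groundspeed 124.7 kt
Leg 3: heading 219.7°; drift +24.0° → track 243.7°, groundspeed 92.2 kt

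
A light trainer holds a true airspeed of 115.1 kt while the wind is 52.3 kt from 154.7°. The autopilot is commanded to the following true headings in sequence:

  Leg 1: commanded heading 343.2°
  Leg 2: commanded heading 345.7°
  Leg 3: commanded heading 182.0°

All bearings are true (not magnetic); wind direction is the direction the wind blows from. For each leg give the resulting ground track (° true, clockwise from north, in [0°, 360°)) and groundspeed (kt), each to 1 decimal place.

Leg 1: track=340.5°, groundspeed=167.0 kt
Leg 2: track=342.3°, groundspeed=166.7 kt
Leg 3: track=201.3°, groundspeed=72.7 kt

Leg 1: heading 343.2°; drift -2.7° → track 340.5°, groundspeed 167.0 kt
Leg 2: heading 345.7°; drift -3.4° → track 342.3°, groundspeed 166.7 kt
Leg 3: heading 182.0°; drift +19.3° → track 201.3°, groundspeed 72.7 kt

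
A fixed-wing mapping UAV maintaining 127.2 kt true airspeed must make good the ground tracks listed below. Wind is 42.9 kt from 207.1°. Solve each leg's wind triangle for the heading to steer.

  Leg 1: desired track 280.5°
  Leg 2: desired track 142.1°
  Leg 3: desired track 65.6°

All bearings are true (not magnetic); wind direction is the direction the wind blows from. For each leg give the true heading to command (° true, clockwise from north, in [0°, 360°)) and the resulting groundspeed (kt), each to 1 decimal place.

Leg 1: desired track 280.5°; wind correction -18.9° → command heading 261.6°, groundspeed 108.1 kt
Leg 2: desired track 142.1°; wind correction +17.8° → command heading 159.9°, groundspeed 103.0 kt
Leg 3: desired track 65.6°; wind correction +12.1° → command heading 77.7°, groundspeed 157.9 kt

Leg 1: heading=261.6°, groundspeed=108.1 kt
Leg 2: heading=159.9°, groundspeed=103.0 kt
Leg 3: heading=77.7°, groundspeed=157.9 kt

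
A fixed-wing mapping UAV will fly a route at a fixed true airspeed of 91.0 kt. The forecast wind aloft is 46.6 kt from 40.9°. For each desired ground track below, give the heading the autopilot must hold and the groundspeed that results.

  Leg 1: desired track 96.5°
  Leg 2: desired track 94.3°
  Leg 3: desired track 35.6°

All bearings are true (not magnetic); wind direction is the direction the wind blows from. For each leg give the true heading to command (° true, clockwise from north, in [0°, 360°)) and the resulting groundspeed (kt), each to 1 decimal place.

Leg 1: desired track 96.5°; wind correction -25.0° → command heading 71.5°, groundspeed 56.2 kt
Leg 2: desired track 94.3°; wind correction -24.3° → command heading 70.0°, groundspeed 55.2 kt
Leg 3: desired track 35.6°; wind correction +2.7° → command heading 38.3°, groundspeed 44.5 kt

Leg 1: heading=71.5°, groundspeed=56.2 kt
Leg 2: heading=70.0°, groundspeed=55.2 kt
Leg 3: heading=38.3°, groundspeed=44.5 kt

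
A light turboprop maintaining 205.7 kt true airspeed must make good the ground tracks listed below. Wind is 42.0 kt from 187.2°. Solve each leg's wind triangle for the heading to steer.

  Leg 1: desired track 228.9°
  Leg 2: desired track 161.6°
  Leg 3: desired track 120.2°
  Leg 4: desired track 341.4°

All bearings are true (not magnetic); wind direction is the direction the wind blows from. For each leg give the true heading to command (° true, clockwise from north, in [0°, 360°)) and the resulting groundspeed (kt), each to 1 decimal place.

Leg 1: heading=221.1°, groundspeed=172.4 kt
Leg 2: heading=166.7°, groundspeed=167.0 kt
Leg 3: heading=131.0°, groundspeed=185.6 kt
Leg 4: heading=336.3°, groundspeed=242.7 kt

Leg 1: desired track 228.9°; wind correction -7.8° → command heading 221.1°, groundspeed 172.4 kt
Leg 2: desired track 161.6°; wind correction +5.1° → command heading 166.7°, groundspeed 167.0 kt
Leg 3: desired track 120.2°; wind correction +10.8° → command heading 131.0°, groundspeed 185.6 kt
Leg 4: desired track 341.4°; wind correction -5.1° → command heading 336.3°, groundspeed 242.7 kt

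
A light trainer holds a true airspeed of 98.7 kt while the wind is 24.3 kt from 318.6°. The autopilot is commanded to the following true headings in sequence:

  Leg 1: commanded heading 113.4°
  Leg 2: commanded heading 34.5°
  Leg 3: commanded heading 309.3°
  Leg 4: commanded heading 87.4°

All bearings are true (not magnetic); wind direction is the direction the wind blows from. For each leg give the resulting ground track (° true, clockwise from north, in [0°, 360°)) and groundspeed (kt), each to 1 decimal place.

Leg 1: heading 113.4°; drift +4.9° → track 118.3°, groundspeed 121.1 kt
Leg 2: heading 34.5°; drift +14.3° → track 48.8°, groundspeed 95.7 kt
Leg 3: heading 309.3°; drift -3.0° → track 306.3°, groundspeed 74.8 kt
Leg 4: heading 87.4°; drift +9.4° → track 96.8°, groundspeed 115.5 kt

Leg 1: track=118.3°, groundspeed=121.1 kt
Leg 2: track=48.8°, groundspeed=95.7 kt
Leg 3: track=306.3°, groundspeed=74.8 kt
Leg 4: track=96.8°, groundspeed=115.5 kt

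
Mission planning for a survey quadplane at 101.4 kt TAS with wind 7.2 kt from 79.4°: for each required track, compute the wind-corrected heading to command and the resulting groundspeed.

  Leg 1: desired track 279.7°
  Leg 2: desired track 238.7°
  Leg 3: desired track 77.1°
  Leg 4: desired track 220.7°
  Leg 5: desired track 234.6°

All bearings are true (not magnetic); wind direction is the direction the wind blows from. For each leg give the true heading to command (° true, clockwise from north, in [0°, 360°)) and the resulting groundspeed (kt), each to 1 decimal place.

Leg 1: heading=281.1°, groundspeed=108.1 kt
Leg 2: heading=237.3°, groundspeed=108.1 kt
Leg 3: heading=77.3°, groundspeed=94.2 kt
Leg 4: heading=218.2°, groundspeed=106.9 kt
Leg 5: heading=232.9°, groundspeed=107.9 kt

Leg 1: desired track 279.7°; wind correction +1.4° → command heading 281.1°, groundspeed 108.1 kt
Leg 2: desired track 238.7°; wind correction -1.4° → command heading 237.3°, groundspeed 108.1 kt
Leg 3: desired track 77.1°; wind correction +0.2° → command heading 77.3°, groundspeed 94.2 kt
Leg 4: desired track 220.7°; wind correction -2.5° → command heading 218.2°, groundspeed 106.9 kt
Leg 5: desired track 234.6°; wind correction -1.7° → command heading 232.9°, groundspeed 107.9 kt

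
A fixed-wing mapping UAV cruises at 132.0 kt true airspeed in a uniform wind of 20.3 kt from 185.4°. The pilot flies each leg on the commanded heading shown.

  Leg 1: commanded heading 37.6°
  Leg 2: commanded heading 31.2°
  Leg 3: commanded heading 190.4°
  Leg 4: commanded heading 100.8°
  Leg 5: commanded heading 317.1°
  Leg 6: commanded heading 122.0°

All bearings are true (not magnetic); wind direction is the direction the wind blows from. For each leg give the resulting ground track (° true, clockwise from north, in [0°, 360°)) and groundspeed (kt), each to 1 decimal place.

Leg 1: heading 37.6°; drift -4.1° → track 33.5°, groundspeed 149.6 kt
Leg 2: heading 31.2°; drift -3.4° → track 27.8°, groundspeed 150.5 kt
Leg 3: heading 190.4°; drift +0.9° → track 191.3°, groundspeed 111.8 kt
Leg 4: heading 100.8°; drift -8.8° → track 92.0°, groundspeed 131.7 kt
Leg 5: heading 317.1°; drift +5.9° → track 323.0°, groundspeed 146.3 kt
Leg 6: heading 122.0°; drift -8.4° → track 113.6°, groundspeed 124.2 kt

Leg 1: track=33.5°, groundspeed=149.6 kt
Leg 2: track=27.8°, groundspeed=150.5 kt
Leg 3: track=191.3°, groundspeed=111.8 kt
Leg 4: track=92.0°, groundspeed=131.7 kt
Leg 5: track=323.0°, groundspeed=146.3 kt
Leg 6: track=113.6°, groundspeed=124.2 kt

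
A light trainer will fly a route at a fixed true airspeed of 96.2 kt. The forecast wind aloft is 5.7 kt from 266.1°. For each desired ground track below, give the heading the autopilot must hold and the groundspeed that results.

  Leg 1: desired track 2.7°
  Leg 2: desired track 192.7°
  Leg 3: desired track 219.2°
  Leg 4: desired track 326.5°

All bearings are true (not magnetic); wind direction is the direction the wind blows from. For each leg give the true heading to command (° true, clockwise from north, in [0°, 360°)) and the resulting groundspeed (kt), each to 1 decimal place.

Leg 1: desired track 2.7°; wind correction -3.4° → command heading 359.3°, groundspeed 96.7 kt
Leg 2: desired track 192.7°; wind correction +3.3° → command heading 196.0°, groundspeed 94.4 kt
Leg 3: desired track 219.2°; wind correction +2.5° → command heading 221.7°, groundspeed 92.2 kt
Leg 4: desired track 326.5°; wind correction -3.0° → command heading 323.5°, groundspeed 93.3 kt

Leg 1: heading=359.3°, groundspeed=96.7 kt
Leg 2: heading=196.0°, groundspeed=94.4 kt
Leg 3: heading=221.7°, groundspeed=92.2 kt
Leg 4: heading=323.5°, groundspeed=93.3 kt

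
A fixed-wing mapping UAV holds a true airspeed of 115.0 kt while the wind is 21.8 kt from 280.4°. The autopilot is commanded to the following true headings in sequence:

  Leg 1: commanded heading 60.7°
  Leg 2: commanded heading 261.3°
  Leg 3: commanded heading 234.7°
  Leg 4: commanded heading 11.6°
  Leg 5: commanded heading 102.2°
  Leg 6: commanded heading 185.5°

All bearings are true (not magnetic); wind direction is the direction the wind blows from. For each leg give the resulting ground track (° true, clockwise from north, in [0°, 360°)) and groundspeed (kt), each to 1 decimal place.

Leg 1: heading 60.7°; drift +6.0° → track 66.7°, groundspeed 132.5 kt
Leg 2: heading 261.3°; drift -4.3° → track 257.0°, groundspeed 94.7 kt
Leg 3: heading 234.7°; drift -8.9° → track 225.8°, groundspeed 101.0 kt
Leg 4: heading 11.6°; drift +10.7° → track 22.3°, groundspeed 117.5 kt
Leg 5: heading 102.2°; drift -0.3° → track 101.9°, groundspeed 136.8 kt
Leg 6: heading 185.5°; drift -10.5° → track 175.0°, groundspeed 118.9 kt

Leg 1: track=66.7°, groundspeed=132.5 kt
Leg 2: track=257.0°, groundspeed=94.7 kt
Leg 3: track=225.8°, groundspeed=101.0 kt
Leg 4: track=22.3°, groundspeed=117.5 kt
Leg 5: track=101.9°, groundspeed=136.8 kt
Leg 6: track=175.0°, groundspeed=118.9 kt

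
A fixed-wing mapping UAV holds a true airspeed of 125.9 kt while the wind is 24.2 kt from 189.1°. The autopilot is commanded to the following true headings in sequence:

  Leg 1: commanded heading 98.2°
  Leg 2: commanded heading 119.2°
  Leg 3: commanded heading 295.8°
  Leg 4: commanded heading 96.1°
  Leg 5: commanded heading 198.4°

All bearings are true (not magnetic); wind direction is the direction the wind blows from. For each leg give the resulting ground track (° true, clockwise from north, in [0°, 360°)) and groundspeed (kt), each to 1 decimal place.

Leg 1: track=87.4°, groundspeed=128.6 kt
Leg 2: track=108.3°, groundspeed=119.8 kt
Leg 3: track=305.7°, groundspeed=134.9 kt
Leg 4: track=85.3°, groundspeed=129.4 kt
Leg 5: track=200.6°, groundspeed=102.1 kt

Leg 1: heading 98.2°; drift -10.8° → track 87.4°, groundspeed 128.6 kt
Leg 2: heading 119.2°; drift -10.9° → track 108.3°, groundspeed 119.8 kt
Leg 3: heading 295.8°; drift +9.9° → track 305.7°, groundspeed 134.9 kt
Leg 4: heading 96.1°; drift -10.8° → track 85.3°, groundspeed 129.4 kt
Leg 5: heading 198.4°; drift +2.2° → track 200.6°, groundspeed 102.1 kt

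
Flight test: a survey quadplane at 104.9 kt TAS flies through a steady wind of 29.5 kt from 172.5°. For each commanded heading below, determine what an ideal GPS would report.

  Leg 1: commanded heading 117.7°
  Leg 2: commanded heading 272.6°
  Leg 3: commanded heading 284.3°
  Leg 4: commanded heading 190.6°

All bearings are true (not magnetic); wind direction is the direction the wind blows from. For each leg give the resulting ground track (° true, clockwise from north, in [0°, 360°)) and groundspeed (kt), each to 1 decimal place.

Leg 1: track=102.4°, groundspeed=91.1 kt
Leg 2: track=287.4°, groundspeed=113.8 kt
Leg 3: track=297.6°, groundspeed=119.0 kt
Leg 4: track=197.4°, groundspeed=77.4 kt

Leg 1: heading 117.7°; drift -15.3° → track 102.4°, groundspeed 91.1 kt
Leg 2: heading 272.6°; drift +14.8° → track 287.4°, groundspeed 113.8 kt
Leg 3: heading 284.3°; drift +13.3° → track 297.6°, groundspeed 119.0 kt
Leg 4: heading 190.6°; drift +6.8° → track 197.4°, groundspeed 77.4 kt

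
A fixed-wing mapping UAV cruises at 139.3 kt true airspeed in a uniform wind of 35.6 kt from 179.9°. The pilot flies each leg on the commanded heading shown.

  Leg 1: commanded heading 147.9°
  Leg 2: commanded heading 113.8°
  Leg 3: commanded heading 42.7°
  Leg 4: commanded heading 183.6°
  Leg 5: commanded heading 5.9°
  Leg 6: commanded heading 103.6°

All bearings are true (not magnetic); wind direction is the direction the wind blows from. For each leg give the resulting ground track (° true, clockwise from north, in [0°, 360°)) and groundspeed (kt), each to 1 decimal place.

Leg 1: heading 147.9°; drift -9.8° → track 138.1°, groundspeed 110.7 kt
Leg 2: heading 113.8°; drift -14.6° → track 99.2°, groundspeed 129.0 kt
Leg 3: heading 42.7°; drift -8.3° → track 34.4°, groundspeed 167.2 kt
Leg 4: heading 183.6°; drift +1.3° → track 184.9°, groundspeed 103.8 kt
Leg 5: heading 5.9°; drift -1.2° → track 4.7°, groundspeed 174.7 kt
Leg 6: heading 103.6°; drift -14.8° → track 88.8°, groundspeed 135.4 kt

Leg 1: track=138.1°, groundspeed=110.7 kt
Leg 2: track=99.2°, groundspeed=129.0 kt
Leg 3: track=34.4°, groundspeed=167.2 kt
Leg 4: track=184.9°, groundspeed=103.8 kt
Leg 5: track=4.7°, groundspeed=174.7 kt
Leg 6: track=88.8°, groundspeed=135.4 kt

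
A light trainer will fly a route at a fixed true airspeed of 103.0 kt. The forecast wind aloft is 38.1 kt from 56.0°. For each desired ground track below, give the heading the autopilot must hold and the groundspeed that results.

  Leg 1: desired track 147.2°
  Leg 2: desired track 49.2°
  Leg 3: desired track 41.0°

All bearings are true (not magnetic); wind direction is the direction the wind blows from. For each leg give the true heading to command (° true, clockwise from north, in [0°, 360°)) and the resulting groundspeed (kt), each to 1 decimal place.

Leg 1: desired track 147.2°; wind correction -21.7° → command heading 125.5°, groundspeed 96.5 kt
Leg 2: desired track 49.2°; wind correction +2.5° → command heading 51.7°, groundspeed 65.1 kt
Leg 3: desired track 41.0°; wind correction +5.5° → command heading 46.5°, groundspeed 65.7 kt

Leg 1: heading=125.5°, groundspeed=96.5 kt
Leg 2: heading=51.7°, groundspeed=65.1 kt
Leg 3: heading=46.5°, groundspeed=65.7 kt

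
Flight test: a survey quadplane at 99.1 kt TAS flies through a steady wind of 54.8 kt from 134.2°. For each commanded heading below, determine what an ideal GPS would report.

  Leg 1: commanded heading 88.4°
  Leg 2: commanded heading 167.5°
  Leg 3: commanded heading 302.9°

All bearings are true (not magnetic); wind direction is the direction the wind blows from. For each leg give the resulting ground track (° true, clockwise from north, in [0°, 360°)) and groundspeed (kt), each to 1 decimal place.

Leg 1: heading 88.4°; drift -32.8° → track 55.6°, groundspeed 72.5 kt
Leg 2: heading 167.5°; drift +29.4° → track 196.9°, groundspeed 61.2 kt
Leg 3: heading 302.9°; drift +4.0° → track 306.9°, groundspeed 153.2 kt

Leg 1: track=55.6°, groundspeed=72.5 kt
Leg 2: track=196.9°, groundspeed=61.2 kt
Leg 3: track=306.9°, groundspeed=153.2 kt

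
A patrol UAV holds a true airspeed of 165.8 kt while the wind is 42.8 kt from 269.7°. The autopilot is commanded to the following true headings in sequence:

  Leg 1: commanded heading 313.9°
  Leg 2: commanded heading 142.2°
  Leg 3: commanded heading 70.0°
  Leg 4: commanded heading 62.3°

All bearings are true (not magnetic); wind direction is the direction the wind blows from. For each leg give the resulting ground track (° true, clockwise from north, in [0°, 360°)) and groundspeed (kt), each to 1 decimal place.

Leg 1: heading 313.9°; drift +12.5° → track 326.4°, groundspeed 138.4 kt
Leg 2: heading 142.2°; drift -10.0° → track 132.2°, groundspeed 194.8 kt
Leg 3: heading 70.0°; drift +4.0° → track 74.0°, groundspeed 206.6 kt
Leg 4: heading 62.3°; drift +5.5° → track 67.8°, groundspeed 204.7 kt

Leg 1: track=326.4°, groundspeed=138.4 kt
Leg 2: track=132.2°, groundspeed=194.8 kt
Leg 3: track=74.0°, groundspeed=206.6 kt
Leg 4: track=67.8°, groundspeed=204.7 kt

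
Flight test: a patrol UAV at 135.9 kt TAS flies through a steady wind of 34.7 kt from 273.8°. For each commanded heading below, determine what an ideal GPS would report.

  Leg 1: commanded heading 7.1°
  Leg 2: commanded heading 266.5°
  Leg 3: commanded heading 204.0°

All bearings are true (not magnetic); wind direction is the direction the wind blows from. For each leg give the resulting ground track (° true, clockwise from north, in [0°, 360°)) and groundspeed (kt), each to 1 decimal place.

Leg 1: heading 7.1°; drift +14.1° → track 21.2°, groundspeed 142.2 kt
Leg 2: heading 266.5°; drift -2.5° → track 264.0°, groundspeed 101.6 kt
Leg 3: heading 204.0°; drift -14.7° → track 189.3°, groundspeed 128.1 kt

Leg 1: track=21.2°, groundspeed=142.2 kt
Leg 2: track=264.0°, groundspeed=101.6 kt
Leg 3: track=189.3°, groundspeed=128.1 kt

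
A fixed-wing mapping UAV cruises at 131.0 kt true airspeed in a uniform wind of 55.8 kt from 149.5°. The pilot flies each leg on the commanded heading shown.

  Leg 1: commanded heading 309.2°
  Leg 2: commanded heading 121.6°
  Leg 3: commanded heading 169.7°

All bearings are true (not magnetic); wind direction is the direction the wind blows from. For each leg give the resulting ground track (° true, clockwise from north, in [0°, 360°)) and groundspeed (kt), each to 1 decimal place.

Leg 1: heading 309.2°; drift +6.0° → track 315.2°, groundspeed 184.4 kt
Leg 2: heading 121.6°; drift -17.7° → track 103.9°, groundspeed 85.8 kt
Leg 3: heading 169.7°; drift +13.8° → track 183.5°, groundspeed 81.0 kt

Leg 1: track=315.2°, groundspeed=184.4 kt
Leg 2: track=103.9°, groundspeed=85.8 kt
Leg 3: track=183.5°, groundspeed=81.0 kt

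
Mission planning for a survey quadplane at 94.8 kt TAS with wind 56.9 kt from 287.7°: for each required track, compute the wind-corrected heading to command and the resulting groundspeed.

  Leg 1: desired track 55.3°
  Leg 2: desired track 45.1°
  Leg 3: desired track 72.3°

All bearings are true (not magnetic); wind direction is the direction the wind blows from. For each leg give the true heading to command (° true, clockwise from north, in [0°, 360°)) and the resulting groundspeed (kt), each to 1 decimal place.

Leg 1: heading=26.9°, groundspeed=118.1 kt
Leg 2: heading=12.9°, groundspeed=106.4 kt
Leg 3: heading=52.0°, groundspeed=135.3 kt

Leg 1: desired track 55.3°; wind correction -28.4° → command heading 26.9°, groundspeed 118.1 kt
Leg 2: desired track 45.1°; wind correction -32.2° → command heading 12.9°, groundspeed 106.4 kt
Leg 3: desired track 72.3°; wind correction -20.3° → command heading 52.0°, groundspeed 135.3 kt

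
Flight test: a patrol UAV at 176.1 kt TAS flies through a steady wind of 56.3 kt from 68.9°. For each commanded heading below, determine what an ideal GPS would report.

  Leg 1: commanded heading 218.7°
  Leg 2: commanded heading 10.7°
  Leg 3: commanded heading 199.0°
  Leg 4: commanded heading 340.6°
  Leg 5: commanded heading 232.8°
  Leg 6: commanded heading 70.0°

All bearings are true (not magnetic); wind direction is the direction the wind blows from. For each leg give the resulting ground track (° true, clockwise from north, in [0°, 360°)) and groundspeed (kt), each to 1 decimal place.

Leg 1: track=225.9°, groundspeed=226.5 kt
Leg 2: track=352.6°, groundspeed=154.1 kt
Leg 3: track=210.5°, groundspeed=216.7 kt
Leg 4: track=322.7°, groundspeed=183.3 kt
Leg 5: track=236.7°, groundspeed=230.7 kt
Leg 6: track=70.5°, groundspeed=119.8 kt

Leg 1: heading 218.7°; drift +7.2° → track 225.9°, groundspeed 226.5 kt
Leg 2: heading 10.7°; drift -18.1° → track 352.6°, groundspeed 154.1 kt
Leg 3: heading 199.0°; drift +11.5° → track 210.5°, groundspeed 216.7 kt
Leg 4: heading 340.6°; drift -17.9° → track 322.7°, groundspeed 183.3 kt
Leg 5: heading 232.8°; drift +3.9° → track 236.7°, groundspeed 230.7 kt
Leg 6: heading 70.0°; drift +0.5° → track 70.5°, groundspeed 119.8 kt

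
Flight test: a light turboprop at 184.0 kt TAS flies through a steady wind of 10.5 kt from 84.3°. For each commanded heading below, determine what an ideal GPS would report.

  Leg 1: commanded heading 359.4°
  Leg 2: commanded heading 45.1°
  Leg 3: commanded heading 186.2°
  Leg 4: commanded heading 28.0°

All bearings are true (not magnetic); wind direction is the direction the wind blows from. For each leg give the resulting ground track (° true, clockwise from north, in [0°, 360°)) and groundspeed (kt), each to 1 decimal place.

Leg 1: heading 359.4°; drift -3.3° → track 356.1°, groundspeed 183.4 kt
Leg 2: heading 45.1°; drift -2.2° → track 42.9°, groundspeed 176.0 kt
Leg 3: heading 186.2°; drift +3.2° → track 189.4°, groundspeed 186.4 kt
Leg 4: heading 28.0°; drift -2.8° → track 25.2°, groundspeed 178.4 kt

Leg 1: track=356.1°, groundspeed=183.4 kt
Leg 2: track=42.9°, groundspeed=176.0 kt
Leg 3: track=189.4°, groundspeed=186.4 kt
Leg 4: track=25.2°, groundspeed=178.4 kt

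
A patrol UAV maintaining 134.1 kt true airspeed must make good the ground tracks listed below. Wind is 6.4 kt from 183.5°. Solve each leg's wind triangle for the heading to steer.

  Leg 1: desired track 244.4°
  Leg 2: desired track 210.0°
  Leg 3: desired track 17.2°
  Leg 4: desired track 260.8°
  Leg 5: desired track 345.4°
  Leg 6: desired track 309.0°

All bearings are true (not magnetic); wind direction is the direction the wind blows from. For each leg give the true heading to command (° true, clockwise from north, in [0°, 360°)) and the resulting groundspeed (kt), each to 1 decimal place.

Leg 1: desired track 244.4°; wind correction -2.4° → command heading 242.0°, groundspeed 130.9 kt
Leg 2: desired track 210.0°; wind correction -1.2° → command heading 208.8°, groundspeed 128.3 kt
Leg 3: desired track 17.2°; wind correction +0.6° → command heading 17.8°, groundspeed 140.3 kt
Leg 4: desired track 260.8°; wind correction -2.7° → command heading 258.1°, groundspeed 132.5 kt
Leg 5: desired track 345.4°; wind correction -0.8° → command heading 344.6°, groundspeed 140.2 kt
Leg 6: desired track 309.0°; wind correction -2.2° → command heading 306.8°, groundspeed 137.7 kt

Leg 1: heading=242.0°, groundspeed=130.9 kt
Leg 2: heading=208.8°, groundspeed=128.3 kt
Leg 3: heading=17.8°, groundspeed=140.3 kt
Leg 4: heading=258.1°, groundspeed=132.5 kt
Leg 5: heading=344.6°, groundspeed=140.2 kt
Leg 6: heading=306.8°, groundspeed=137.7 kt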